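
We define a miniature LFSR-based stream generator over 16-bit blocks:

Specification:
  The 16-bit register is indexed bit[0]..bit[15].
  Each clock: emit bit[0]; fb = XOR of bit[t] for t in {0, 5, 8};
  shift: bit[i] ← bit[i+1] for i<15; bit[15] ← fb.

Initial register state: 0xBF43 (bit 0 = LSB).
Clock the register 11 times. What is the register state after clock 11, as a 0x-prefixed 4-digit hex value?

reg_0 = 0xBF43
clock 1: out=1, reg = 0x5FA1
clock 2: out=1, reg = 0xAFD0
clock 3: out=0, reg = 0xD7E8
clock 4: out=0, reg = 0x6BF4
clock 5: out=0, reg = 0x35FA
clock 6: out=0, reg = 0x1AFD
clock 7: out=1, reg = 0x0D7E
clock 8: out=0, reg = 0x06BF
clock 9: out=1, reg = 0x035F
clock 10: out=1, reg = 0x01AF
clock 11: out=1, reg = 0x80D7

0x80D7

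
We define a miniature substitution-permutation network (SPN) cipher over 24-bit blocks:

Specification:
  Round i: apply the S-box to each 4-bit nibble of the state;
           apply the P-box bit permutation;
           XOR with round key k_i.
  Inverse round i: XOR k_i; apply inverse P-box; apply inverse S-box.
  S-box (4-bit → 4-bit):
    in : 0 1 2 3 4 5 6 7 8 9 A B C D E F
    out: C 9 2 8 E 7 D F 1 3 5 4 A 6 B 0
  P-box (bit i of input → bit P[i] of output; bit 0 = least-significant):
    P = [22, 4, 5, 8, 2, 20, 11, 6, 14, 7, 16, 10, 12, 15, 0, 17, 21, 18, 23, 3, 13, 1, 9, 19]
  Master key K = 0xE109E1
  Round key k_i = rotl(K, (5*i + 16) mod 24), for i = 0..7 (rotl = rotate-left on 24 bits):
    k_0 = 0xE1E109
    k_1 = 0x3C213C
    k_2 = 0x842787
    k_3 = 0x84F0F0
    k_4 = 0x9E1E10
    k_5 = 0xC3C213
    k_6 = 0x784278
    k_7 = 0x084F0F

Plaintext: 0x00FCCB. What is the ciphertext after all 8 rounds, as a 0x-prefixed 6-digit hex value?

0xF861B0

s_0 = plaintext = 0x00FCCB
s_1 = Round(s_0, k_0) = 0x79E7E1
s_2 = Round(s_1, k_1) = 0x43D6FA
s_3 = Round(s_2, k_2) = 0xCDE1AC
s_4 = Round(s_3, k_3) = 0x0A2DE6
s_5 = Round(s_4, k_4) = 0x679DF4
s_6 = Round(s_5, k_5) = 0x6E71AB
s_7 = Round(s_6, k_6) = 0x56BC55
s_8 = Round(s_7, k_7) = 0xF861B0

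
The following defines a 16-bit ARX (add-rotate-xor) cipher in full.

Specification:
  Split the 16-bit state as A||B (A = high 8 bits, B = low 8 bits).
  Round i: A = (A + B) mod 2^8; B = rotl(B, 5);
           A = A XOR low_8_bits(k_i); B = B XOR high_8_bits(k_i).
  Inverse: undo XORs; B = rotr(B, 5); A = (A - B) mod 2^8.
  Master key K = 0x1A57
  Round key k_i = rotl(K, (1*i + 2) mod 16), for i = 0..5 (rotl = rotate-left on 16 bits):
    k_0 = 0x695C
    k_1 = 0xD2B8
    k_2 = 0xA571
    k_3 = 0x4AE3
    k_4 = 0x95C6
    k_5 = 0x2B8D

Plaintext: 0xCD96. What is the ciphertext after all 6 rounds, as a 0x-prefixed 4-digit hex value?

s_0 = plaintext = 0xCD96
s_1 = Round(s_0, k_0) = 0x3FBB
s_2 = Round(s_1, k_1) = 0x42A5
s_3 = Round(s_2, k_2) = 0x9611
s_4 = Round(s_3, k_3) = 0x4468
s_5 = Round(s_4, k_4) = 0x6A98
s_6 = Round(s_5, k_5) = 0x8F38

0x8F38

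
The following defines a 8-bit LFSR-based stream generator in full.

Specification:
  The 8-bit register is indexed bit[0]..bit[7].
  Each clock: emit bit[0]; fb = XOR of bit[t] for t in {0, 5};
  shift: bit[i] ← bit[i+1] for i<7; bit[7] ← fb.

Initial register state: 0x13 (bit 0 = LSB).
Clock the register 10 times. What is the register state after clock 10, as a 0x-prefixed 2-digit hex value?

reg_0 = 0x13
clock 1: out=1, reg = 0x89
clock 2: out=1, reg = 0xC4
clock 3: out=0, reg = 0x62
clock 4: out=0, reg = 0xB1
clock 5: out=1, reg = 0x58
clock 6: out=0, reg = 0x2C
clock 7: out=0, reg = 0x96
clock 8: out=0, reg = 0x4B
clock 9: out=1, reg = 0xA5
clock 10: out=1, reg = 0x52

0x52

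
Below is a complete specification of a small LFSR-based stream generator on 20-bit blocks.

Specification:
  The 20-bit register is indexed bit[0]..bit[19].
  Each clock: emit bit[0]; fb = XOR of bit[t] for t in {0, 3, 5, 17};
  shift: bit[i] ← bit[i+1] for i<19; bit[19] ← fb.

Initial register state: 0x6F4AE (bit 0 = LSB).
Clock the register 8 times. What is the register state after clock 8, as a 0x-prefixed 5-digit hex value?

reg_0 = 0x6F4AE
clock 1: out=0, reg = 0xB7A57
clock 2: out=1, reg = 0x5BD2B
clock 3: out=1, reg = 0xADE95
clock 4: out=1, reg = 0x56F4A
clock 5: out=0, reg = 0xAB7A5
clock 6: out=1, reg = 0xD5BD2
clock 7: out=0, reg = 0x6ADE9
clock 8: out=1, reg = 0x356F4

0x356F4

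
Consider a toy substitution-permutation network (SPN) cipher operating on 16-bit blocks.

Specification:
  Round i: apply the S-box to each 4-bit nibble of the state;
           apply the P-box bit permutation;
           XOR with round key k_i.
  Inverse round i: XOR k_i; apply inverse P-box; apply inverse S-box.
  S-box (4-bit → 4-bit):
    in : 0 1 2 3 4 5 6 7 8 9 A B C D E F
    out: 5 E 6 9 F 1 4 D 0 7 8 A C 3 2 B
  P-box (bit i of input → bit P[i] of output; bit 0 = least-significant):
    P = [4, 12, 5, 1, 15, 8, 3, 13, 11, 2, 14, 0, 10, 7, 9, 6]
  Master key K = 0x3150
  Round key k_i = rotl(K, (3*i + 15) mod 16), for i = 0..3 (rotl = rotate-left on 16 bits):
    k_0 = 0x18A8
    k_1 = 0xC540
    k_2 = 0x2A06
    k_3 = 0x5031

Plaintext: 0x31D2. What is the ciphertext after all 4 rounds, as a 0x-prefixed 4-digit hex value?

0x0F00

s_0 = plaintext = 0x31D2
s_1 = Round(s_0, k_0) = 0xCDCD
s_2 = Round(s_1, k_1) = 0xFF1C
s_3 = Round(s_2, k_2) = 0x07E9
s_4 = Round(s_3, k_3) = 0x0F00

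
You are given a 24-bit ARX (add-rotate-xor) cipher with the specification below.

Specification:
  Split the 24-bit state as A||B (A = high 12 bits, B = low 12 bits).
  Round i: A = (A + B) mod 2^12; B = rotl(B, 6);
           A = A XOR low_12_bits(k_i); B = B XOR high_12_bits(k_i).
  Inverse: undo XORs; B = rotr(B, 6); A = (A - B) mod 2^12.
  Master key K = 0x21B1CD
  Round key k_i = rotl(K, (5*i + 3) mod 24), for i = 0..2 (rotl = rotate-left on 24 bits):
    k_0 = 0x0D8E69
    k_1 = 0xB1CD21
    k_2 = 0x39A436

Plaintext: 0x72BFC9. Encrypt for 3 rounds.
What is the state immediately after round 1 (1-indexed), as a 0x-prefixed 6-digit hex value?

0x89D2A7

s_0 = plaintext = 0x72BFC9
s_1 = Round(s_0, k_0) = 0x89D2A7
s_2 = Round(s_1, k_1) = 0x6652D6
s_3 = Round(s_2, k_2) = 0xD0D611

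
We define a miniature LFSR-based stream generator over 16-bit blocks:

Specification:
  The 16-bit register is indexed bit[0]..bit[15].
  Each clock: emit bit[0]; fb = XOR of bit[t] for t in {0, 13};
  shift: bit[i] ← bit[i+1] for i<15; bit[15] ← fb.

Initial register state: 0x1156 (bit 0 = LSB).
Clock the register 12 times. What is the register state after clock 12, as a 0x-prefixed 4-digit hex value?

reg_0 = 0x1156
clock 1: out=0, reg = 0x08AB
clock 2: out=1, reg = 0x8455
clock 3: out=1, reg = 0xC22A
clock 4: out=0, reg = 0x6115
clock 5: out=1, reg = 0x308A
clock 6: out=0, reg = 0x9845
clock 7: out=1, reg = 0xCC22
clock 8: out=0, reg = 0x6611
clock 9: out=1, reg = 0x3308
clock 10: out=0, reg = 0x9984
clock 11: out=0, reg = 0x4CC2
clock 12: out=0, reg = 0x2661

0x2661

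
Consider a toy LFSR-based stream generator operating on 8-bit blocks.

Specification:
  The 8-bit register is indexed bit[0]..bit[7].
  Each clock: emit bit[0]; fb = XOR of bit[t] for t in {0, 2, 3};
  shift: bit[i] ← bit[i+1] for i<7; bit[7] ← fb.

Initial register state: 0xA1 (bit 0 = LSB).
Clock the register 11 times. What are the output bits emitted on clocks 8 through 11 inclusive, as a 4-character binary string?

1101

reg_0 = 0xA1
clock 1: out=1, reg = 0xD0
clock 2: out=0, reg = 0x68
clock 3: out=0, reg = 0xB4
clock 4: out=0, reg = 0xDA
clock 5: out=0, reg = 0xED
clock 6: out=1, reg = 0xF6
clock 7: out=0, reg = 0xFB
clock 8: out=1, reg = 0x7D
clock 9: out=1, reg = 0xBE
clock 10: out=0, reg = 0x5F
clock 11: out=1, reg = 0xAF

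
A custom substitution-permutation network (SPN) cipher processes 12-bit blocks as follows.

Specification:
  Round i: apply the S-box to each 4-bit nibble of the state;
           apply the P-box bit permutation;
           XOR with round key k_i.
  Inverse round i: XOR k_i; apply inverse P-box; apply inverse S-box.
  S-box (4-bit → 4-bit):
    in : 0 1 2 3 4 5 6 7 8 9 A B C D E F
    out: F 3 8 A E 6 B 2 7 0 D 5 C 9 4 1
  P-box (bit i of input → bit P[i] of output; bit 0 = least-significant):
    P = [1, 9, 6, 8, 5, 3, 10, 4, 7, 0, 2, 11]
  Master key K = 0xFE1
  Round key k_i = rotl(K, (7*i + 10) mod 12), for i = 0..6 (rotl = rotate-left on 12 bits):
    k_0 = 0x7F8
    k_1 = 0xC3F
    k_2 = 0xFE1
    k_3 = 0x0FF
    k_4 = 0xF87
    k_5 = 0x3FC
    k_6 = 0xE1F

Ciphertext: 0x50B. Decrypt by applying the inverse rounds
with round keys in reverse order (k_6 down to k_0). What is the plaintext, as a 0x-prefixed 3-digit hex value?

0x737

s_0 = ciphertext = 0x50B
s_1 = InvRound(s_0, k_6) = 0xC23
s_2 = InvRound(s_1, k_5) = 0x040
s_3 = InvRound(s_2, k_4) = 0x0E0
s_4 = InvRound(s_3, k_3) = 0x53F
s_5 = InvRound(s_4, k_2) = 0xA38
s_6 = InvRound(s_5, k_1) = 0x5E1
s_7 = InvRound(s_6, k_0) = 0x737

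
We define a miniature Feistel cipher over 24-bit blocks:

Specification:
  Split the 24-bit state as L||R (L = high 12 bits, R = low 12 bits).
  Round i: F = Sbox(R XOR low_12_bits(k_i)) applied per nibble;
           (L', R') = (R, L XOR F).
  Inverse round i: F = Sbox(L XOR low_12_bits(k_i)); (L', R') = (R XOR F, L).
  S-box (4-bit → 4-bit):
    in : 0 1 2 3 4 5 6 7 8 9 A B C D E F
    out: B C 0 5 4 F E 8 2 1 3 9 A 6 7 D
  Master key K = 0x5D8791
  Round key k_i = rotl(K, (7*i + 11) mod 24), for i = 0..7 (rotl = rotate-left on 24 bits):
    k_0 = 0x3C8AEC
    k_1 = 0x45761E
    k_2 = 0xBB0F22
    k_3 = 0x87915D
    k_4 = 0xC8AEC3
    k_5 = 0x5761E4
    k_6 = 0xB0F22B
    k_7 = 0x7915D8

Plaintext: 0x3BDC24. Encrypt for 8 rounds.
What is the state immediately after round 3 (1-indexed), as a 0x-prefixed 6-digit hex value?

0x598E8C

s_0 = plaintext = 0x3BDC24
s_1 = Round(s_0, k_0) = 0xC24D1F
s_2 = Round(s_1, k_1) = 0xD1F598
s_3 = Round(s_2, k_2) = 0x598E8C
s_4 = Round(s_3, k_3) = 0xE8C8F4
s_5 = Round(s_4, k_4) = 0x8F40D4
s_6 = Round(s_5, k_5) = 0x0D44AF
s_7 = Round(s_6, k_6) = 0x4AFEF0
s_8 = Round(s_7, k_7) = 0xEF0DAD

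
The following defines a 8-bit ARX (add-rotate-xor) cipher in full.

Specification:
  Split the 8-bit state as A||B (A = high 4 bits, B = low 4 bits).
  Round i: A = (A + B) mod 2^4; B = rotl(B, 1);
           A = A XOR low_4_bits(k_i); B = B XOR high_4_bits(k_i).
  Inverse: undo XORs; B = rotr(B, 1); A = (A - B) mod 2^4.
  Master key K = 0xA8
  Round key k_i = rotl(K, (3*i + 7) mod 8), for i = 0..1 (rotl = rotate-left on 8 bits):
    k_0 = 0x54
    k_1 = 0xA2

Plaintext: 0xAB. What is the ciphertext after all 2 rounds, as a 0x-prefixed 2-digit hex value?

0x1E

s_0 = plaintext = 0xAB
s_1 = Round(s_0, k_0) = 0x12
s_2 = Round(s_1, k_1) = 0x1E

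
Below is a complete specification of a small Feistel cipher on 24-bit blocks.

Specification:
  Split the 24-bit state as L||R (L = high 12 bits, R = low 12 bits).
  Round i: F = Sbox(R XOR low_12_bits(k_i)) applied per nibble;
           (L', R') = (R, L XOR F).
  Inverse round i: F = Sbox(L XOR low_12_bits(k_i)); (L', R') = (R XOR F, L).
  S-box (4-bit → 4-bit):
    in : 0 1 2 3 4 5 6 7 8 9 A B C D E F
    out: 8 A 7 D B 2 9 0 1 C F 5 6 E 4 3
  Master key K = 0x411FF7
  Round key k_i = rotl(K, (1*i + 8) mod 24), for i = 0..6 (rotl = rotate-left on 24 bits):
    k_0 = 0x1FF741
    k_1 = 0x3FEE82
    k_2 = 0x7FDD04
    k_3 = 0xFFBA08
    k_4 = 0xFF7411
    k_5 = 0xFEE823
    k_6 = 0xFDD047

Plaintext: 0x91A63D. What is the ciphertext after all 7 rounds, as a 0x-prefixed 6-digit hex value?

s_0 = plaintext = 0x91A63D
s_1 = Round(s_0, k_0) = 0x63D31C
s_2 = Round(s_1, k_1) = 0x31C8F9
s_3 = Round(s_2, k_2) = 0x8F9122
s_4 = Round(s_3, k_3) = 0x122D86
s_5 = Round(s_4, k_4) = 0xD86DE2
s_6 = Round(s_5, k_5) = 0xDE2FEC
s_7 = Round(s_6, k_6) = 0xFECE17

0xFECE17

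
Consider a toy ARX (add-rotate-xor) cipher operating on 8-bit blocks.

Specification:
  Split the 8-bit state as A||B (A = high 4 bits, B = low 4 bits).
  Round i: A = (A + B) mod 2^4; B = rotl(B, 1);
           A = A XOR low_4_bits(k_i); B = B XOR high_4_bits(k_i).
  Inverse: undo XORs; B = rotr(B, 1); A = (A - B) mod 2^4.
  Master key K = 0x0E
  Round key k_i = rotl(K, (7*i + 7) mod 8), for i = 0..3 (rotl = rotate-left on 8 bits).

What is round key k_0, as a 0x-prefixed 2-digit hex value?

K = 0x0E
k_0 = rotl(K, (7*0+7) mod 8) = rotl(K, 7) = 0x07

0x07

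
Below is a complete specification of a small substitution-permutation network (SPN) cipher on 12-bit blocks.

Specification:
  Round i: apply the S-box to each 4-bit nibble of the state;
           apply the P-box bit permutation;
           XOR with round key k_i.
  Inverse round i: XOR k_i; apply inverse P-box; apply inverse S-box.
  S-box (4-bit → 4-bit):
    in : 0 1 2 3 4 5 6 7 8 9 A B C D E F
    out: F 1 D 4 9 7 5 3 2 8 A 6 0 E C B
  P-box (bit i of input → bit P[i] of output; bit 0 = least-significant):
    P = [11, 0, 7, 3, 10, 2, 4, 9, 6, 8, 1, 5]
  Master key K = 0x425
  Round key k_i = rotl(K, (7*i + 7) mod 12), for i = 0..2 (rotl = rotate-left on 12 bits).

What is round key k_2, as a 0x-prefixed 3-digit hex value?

0xA84

K = 0x425
k_0 = rotl(K, (7*0+7) mod 12) = rotl(K, 7) = 0x2A1
k_1 = rotl(K, (7*1+7) mod 12) = rotl(K, 2) = 0x095
k_2 = rotl(K, (7*2+7) mod 12) = rotl(K, 9) = 0xA84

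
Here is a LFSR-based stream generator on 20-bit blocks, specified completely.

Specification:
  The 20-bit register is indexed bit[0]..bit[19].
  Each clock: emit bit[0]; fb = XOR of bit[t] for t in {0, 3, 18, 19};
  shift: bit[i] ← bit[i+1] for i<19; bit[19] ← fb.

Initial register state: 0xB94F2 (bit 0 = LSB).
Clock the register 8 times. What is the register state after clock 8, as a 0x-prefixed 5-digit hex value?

0x79B94

reg_0 = 0xB94F2
clock 1: out=0, reg = 0xDCA79
clock 2: out=1, reg = 0x6E53C
clock 3: out=0, reg = 0x3729E
clock 4: out=0, reg = 0x9B94F
clock 5: out=1, reg = 0xCDCA7
clock 6: out=1, reg = 0xE6E53
clock 7: out=1, reg = 0xF3729
clock 8: out=1, reg = 0x79B94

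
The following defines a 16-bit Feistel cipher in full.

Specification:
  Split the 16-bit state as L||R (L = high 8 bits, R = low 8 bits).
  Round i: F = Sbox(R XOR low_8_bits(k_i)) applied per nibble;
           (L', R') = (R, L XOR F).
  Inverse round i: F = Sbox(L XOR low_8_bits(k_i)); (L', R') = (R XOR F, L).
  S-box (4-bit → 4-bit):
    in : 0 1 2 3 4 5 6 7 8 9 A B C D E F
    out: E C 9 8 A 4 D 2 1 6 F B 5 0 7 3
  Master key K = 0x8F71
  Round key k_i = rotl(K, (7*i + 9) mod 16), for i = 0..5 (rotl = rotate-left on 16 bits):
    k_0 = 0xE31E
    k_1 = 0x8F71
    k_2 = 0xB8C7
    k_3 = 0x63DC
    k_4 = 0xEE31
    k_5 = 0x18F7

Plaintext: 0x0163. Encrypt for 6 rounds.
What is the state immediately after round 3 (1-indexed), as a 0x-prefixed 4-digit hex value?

s_0 = plaintext = 0x0163
s_1 = Round(s_0, k_0) = 0x6321
s_2 = Round(s_1, k_1) = 0x212D
s_3 = Round(s_2, k_2) = 0x2D5E
s_4 = Round(s_3, k_3) = 0x5E34
s_5 = Round(s_4, k_4) = 0x34BA
s_6 = Round(s_5, k_5) = 0xBA94

0x2D5E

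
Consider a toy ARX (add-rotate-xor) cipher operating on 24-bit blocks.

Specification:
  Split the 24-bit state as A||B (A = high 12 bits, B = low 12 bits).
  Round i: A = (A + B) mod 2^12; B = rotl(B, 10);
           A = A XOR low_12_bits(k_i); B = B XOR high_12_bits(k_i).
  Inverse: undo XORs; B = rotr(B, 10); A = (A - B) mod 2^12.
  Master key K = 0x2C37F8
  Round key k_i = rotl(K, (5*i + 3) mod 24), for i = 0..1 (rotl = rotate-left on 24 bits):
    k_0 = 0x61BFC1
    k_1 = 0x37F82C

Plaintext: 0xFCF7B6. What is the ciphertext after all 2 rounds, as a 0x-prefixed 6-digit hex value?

0x016882

s_0 = plaintext = 0xFCF7B6
s_1 = Round(s_0, k_0) = 0x844FF6
s_2 = Round(s_1, k_1) = 0x016882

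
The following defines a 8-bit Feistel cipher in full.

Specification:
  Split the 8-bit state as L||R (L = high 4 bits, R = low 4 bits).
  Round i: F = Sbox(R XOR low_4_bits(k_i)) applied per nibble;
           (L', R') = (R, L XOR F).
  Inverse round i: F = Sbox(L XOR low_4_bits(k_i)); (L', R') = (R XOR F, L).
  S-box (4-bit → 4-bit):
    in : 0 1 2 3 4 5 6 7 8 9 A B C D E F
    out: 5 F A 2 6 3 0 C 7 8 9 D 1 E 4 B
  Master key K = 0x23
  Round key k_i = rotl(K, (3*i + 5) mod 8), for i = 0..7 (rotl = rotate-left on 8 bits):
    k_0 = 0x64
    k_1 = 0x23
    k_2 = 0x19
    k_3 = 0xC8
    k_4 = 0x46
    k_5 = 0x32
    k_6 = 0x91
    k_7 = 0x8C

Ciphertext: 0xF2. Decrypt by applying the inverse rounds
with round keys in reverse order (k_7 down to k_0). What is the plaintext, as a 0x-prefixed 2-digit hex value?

s_0 = ciphertext = 0xF2
s_1 = InvRound(s_0, k_7) = 0x0F
s_2 = InvRound(s_1, k_6) = 0x00
s_3 = InvRound(s_2, k_5) = 0xA0
s_4 = InvRound(s_3, k_4) = 0x1A
s_5 = InvRound(s_4, k_3) = 0x21
s_6 = InvRound(s_5, k_2) = 0xC2
s_7 = InvRound(s_6, k_1) = 0x9C
s_8 = InvRound(s_7, k_0) = 0x29

0x29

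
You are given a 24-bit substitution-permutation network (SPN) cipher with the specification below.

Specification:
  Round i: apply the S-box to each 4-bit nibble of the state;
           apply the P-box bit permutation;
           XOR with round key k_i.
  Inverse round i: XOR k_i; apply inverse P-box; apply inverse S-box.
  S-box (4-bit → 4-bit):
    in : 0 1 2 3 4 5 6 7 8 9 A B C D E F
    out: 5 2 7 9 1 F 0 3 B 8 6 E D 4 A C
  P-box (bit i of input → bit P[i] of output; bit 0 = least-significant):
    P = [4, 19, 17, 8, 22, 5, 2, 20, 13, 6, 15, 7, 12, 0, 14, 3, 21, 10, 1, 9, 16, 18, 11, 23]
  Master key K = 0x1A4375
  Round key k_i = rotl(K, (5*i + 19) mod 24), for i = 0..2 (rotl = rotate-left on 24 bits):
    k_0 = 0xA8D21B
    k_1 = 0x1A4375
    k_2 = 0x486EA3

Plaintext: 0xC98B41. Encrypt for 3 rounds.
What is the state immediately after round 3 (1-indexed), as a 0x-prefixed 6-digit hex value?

0x645EC4

s_0 = plaintext = 0xC98B41
s_1 = Round(s_0, k_0) = 0x6148D2
s_2 = Round(s_1, k_1) = 0x1077A1
s_3 = Round(s_2, k_2) = 0x645EC4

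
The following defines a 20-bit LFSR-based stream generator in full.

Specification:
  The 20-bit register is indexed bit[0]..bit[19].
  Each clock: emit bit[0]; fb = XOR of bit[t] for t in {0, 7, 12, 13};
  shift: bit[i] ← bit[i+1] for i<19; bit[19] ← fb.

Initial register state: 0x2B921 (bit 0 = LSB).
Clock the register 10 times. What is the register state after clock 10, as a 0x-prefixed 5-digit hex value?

reg_0 = 0x2B921
clock 1: out=1, reg = 0x95C90
clock 2: out=0, reg = 0x4AE48
clock 3: out=0, reg = 0xA5724
clock 4: out=0, reg = 0xD2B92
clock 5: out=0, reg = 0x695C9
clock 6: out=1, reg = 0xB4AE4
clock 7: out=0, reg = 0xDA572
clock 8: out=0, reg = 0xED2B9
clock 9: out=1, reg = 0xF695C
clock 10: out=0, reg = 0xFB4AE

0xFB4AE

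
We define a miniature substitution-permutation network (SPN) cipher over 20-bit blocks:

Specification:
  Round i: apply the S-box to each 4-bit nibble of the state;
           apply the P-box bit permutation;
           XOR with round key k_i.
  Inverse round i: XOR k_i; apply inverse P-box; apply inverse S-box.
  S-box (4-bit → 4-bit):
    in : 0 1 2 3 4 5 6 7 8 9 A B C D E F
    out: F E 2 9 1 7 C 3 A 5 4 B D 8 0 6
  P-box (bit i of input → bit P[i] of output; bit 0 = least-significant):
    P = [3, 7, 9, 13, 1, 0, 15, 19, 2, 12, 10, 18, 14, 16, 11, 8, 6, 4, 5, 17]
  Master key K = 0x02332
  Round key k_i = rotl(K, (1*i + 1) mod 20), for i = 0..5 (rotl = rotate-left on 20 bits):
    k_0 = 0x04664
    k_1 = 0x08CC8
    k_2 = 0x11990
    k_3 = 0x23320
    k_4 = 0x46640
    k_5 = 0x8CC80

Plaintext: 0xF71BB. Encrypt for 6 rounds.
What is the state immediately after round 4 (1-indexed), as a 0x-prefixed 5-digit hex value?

s_0 = plaintext = 0xF71BB
s_1 = Round(s_0, k_0) = 0xD32DF
s_2 = Round(s_1, k_1) = 0xADF48
s_3 = Round(s_2, k_2) = 0x12C32
s_4 = Round(s_3, k_3) = 0xD3796
s_5 = Round(s_4, k_4) = 0x69546
s_6 = Round(s_5, k_5) = 0xAB2A6

0xD3796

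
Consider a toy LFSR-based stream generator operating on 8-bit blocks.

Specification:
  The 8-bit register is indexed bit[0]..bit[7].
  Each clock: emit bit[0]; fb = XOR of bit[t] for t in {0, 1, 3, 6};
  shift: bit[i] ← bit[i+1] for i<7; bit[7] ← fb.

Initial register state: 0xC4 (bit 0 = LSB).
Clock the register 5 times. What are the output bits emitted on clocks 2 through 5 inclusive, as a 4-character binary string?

reg_0 = 0xC4
clock 1: out=0, reg = 0xE2
clock 2: out=0, reg = 0x71
clock 3: out=1, reg = 0x38
clock 4: out=0, reg = 0x9C
clock 5: out=0, reg = 0xCE

0100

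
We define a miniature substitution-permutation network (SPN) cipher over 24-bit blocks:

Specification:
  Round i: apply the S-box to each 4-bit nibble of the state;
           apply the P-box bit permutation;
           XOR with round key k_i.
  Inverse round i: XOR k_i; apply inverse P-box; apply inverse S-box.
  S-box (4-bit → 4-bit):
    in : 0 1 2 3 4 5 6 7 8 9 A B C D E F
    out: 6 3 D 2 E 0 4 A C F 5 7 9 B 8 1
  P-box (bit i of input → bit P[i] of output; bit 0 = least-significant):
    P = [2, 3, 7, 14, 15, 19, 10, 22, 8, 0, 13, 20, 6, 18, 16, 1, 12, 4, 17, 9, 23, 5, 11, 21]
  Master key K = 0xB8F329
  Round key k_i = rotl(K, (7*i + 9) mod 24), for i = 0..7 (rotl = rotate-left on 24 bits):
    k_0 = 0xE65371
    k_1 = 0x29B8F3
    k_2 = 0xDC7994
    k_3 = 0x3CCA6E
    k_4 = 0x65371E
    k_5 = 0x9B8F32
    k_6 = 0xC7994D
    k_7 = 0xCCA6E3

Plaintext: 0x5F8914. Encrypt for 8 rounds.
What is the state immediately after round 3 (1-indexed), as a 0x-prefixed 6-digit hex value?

s_0 = plaintext = 0x5F8914
s_1 = Round(s_0, k_0) = 0xFFA2FA
s_2 = Round(s_1, k_1) = 0xB80937
s_3 = Round(s_2, k_2) = 0x4312BD
s_4 = Round(s_3, k_3) = 0x002712
s_5 = Round(s_4, k_4) = 0x7EFFE9
s_6 = Round(s_5, k_5) = 0xFBCCDE
s_7 = Round(s_6, k_6) = 0x1D481F
s_8 = Round(s_7, k_7) = 0x5114D5

0x4312BD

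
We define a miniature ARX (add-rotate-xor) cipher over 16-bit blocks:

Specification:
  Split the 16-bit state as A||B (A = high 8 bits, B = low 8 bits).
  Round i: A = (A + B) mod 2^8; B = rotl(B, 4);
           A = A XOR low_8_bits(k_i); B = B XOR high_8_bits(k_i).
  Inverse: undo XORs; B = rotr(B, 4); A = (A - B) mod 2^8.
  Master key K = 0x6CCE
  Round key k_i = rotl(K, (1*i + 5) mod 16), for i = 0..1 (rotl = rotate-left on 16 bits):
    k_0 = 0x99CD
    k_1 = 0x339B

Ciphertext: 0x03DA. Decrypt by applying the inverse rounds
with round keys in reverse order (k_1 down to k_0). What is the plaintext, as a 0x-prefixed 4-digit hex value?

s_0 = ciphertext = 0x03DA
s_1 = InvRound(s_0, k_1) = 0xFA9E
s_2 = InvRound(s_1, k_0) = 0xC770

0xC770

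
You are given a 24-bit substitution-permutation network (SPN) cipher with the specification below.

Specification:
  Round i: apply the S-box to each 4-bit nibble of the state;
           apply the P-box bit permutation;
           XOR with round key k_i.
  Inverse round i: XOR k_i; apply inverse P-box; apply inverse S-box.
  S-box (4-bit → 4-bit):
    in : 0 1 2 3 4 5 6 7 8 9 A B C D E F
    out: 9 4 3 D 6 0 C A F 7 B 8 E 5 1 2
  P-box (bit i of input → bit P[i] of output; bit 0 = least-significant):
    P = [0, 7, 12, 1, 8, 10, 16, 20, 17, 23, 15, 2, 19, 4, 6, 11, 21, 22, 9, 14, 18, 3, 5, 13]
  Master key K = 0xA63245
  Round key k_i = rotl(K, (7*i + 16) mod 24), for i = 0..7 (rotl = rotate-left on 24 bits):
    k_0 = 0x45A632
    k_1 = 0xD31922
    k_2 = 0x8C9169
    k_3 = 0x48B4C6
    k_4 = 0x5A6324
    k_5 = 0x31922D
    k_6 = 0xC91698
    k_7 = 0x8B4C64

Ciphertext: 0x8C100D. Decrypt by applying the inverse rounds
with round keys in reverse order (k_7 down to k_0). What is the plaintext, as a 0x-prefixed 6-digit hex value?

0xBC7BAB

s_0 = ciphertext = 0x8C100D
s_1 = InvRound(s_0, k_7) = 0x9B6E4D
s_2 = InvRound(s_1, k_6) = 0xB7C0B9
s_3 = InvRound(s_2, k_5) = 0xE6FA54
s_4 = InvRound(s_3, k_4) = 0xDE8401
s_5 = InvRound(s_4, k_3) = 0x051AB8
s_6 = InvRound(s_5, k_2) = 0x5184D2
s_7 = InvRound(s_6, k_1) = 0x15C924
s_8 = InvRound(s_7, k_0) = 0xBC7BAB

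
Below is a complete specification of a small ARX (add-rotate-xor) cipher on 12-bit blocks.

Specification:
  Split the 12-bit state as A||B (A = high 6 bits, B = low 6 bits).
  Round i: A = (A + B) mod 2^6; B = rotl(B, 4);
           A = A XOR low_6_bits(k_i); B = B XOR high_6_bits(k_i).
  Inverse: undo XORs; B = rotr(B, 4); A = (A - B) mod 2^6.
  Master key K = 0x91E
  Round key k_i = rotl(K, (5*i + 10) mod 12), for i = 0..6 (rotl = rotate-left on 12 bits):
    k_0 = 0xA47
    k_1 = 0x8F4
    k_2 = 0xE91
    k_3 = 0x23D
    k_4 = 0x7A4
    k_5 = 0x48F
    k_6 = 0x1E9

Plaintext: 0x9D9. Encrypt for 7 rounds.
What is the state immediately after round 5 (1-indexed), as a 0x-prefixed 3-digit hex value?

0x72B

s_0 = plaintext = 0x9D9
s_1 = Round(s_0, k_0) = 0x1FF
s_2 = Round(s_1, k_1) = 0xC9C
s_3 = Round(s_2, k_2) = 0x7FD
s_4 = Round(s_3, k_3) = 0x857
s_5 = Round(s_4, k_4) = 0x72B
s_6 = Round(s_5, k_5) = 0x228
s_7 = Round(s_6, k_6) = 0x64D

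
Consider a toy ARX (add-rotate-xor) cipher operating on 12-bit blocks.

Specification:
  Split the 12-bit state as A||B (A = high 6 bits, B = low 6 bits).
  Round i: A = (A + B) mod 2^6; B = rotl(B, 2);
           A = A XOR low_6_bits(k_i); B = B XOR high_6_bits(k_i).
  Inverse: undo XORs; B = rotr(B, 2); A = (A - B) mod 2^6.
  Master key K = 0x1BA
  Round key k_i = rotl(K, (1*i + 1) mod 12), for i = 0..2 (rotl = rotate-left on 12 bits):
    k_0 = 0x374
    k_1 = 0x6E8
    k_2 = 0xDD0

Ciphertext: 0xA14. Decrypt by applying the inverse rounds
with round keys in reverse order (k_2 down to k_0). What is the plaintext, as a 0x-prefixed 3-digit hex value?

0x9DD

s_0 = ciphertext = 0xA14
s_1 = InvRound(s_0, k_2) = 0x038
s_2 = InvRound(s_1, k_1) = 0xC38
s_3 = InvRound(s_2, k_0) = 0x9DD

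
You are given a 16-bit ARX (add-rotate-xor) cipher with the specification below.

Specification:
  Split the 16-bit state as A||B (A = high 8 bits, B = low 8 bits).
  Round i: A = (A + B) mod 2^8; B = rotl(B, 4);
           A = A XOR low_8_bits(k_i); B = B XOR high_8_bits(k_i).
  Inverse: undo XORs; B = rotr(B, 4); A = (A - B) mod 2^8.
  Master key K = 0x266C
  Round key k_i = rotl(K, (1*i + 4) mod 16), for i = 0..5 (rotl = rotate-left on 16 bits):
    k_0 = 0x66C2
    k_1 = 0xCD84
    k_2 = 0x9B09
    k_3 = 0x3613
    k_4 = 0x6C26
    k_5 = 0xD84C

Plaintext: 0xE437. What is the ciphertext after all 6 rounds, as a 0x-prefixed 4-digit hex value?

s_0 = plaintext = 0xE437
s_1 = Round(s_0, k_0) = 0xD915
s_2 = Round(s_1, k_1) = 0x6A9C
s_3 = Round(s_2, k_2) = 0x0F52
s_4 = Round(s_3, k_3) = 0x7213
s_5 = Round(s_4, k_4) = 0xA35D
s_6 = Round(s_5, k_5) = 0x4C0D

0x4C0D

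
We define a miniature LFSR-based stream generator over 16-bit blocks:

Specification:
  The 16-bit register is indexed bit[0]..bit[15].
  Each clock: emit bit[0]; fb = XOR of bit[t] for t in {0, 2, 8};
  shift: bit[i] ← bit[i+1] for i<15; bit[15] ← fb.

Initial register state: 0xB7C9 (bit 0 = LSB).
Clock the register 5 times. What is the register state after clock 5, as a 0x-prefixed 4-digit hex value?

reg_0 = 0xB7C9
clock 1: out=1, reg = 0x5BE4
clock 2: out=0, reg = 0x2DF2
clock 3: out=0, reg = 0x96F9
clock 4: out=1, reg = 0xCB7C
clock 5: out=0, reg = 0x65BE

0x65BE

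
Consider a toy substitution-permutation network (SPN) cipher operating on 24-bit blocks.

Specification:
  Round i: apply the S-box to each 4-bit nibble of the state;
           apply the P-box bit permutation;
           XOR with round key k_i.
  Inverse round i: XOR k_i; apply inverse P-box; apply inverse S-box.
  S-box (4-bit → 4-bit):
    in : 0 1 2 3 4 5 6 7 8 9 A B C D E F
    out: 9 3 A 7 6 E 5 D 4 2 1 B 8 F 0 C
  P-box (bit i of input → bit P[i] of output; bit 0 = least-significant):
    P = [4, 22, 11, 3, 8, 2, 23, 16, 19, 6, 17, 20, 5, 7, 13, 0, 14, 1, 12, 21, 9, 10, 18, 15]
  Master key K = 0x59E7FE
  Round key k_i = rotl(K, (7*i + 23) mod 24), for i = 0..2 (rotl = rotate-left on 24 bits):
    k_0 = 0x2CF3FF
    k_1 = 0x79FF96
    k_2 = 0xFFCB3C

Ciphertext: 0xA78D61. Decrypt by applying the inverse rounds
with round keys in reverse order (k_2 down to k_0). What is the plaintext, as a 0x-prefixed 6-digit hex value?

0xAC25D7

s_0 = ciphertext = 0xA78D61
s_1 = InvRound(s_0, k_2) = 0x1ACB9B
s_2 = InvRound(s_1, k_1) = 0x9FF822
s_3 = InvRound(s_2, k_0) = 0xAC25D7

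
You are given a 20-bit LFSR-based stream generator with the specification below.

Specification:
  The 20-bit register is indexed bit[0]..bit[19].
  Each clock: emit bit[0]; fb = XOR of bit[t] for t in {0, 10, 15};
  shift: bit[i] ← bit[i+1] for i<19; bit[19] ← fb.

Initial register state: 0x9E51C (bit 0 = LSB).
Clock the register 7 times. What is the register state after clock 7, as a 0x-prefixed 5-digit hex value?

reg_0 = 0x9E51C
clock 1: out=0, reg = 0x4F28E
clock 2: out=0, reg = 0xA7947
clock 3: out=1, reg = 0xD3CA3
clock 4: out=1, reg = 0x69E51
clock 5: out=1, reg = 0xB4F28
clock 6: out=0, reg = 0xDA794
clock 7: out=0, reg = 0x6D3CA

0x6D3CA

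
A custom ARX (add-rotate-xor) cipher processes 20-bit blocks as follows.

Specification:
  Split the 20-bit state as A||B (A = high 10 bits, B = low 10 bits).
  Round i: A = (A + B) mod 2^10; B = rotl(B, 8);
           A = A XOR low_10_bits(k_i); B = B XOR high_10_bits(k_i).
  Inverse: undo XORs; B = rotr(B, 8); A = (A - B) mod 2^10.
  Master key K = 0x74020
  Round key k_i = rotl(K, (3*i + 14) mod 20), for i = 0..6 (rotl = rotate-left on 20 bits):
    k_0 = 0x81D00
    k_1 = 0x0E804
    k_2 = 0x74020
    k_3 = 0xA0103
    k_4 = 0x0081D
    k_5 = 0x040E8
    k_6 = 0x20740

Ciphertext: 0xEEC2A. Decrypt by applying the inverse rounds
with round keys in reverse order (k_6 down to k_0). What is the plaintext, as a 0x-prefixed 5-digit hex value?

0x8B9F3

s_0 = ciphertext = 0xEEC2A
s_1 = InvRound(s_0, k_6) = 0x93EAC
s_2 = InvRound(s_1, k_5) = 0xED6F2
s_3 = InvRound(s_2, k_4) = 0xF9BC2
s_4 = InvRound(s_3, k_3) = 0x77109
s_5 = InvRound(s_4, k_2) = 0xA6364
s_6 = InvRound(s_5, k_1) = 0x4857B
s_7 = InvRound(s_6, k_0) = 0x8B9F3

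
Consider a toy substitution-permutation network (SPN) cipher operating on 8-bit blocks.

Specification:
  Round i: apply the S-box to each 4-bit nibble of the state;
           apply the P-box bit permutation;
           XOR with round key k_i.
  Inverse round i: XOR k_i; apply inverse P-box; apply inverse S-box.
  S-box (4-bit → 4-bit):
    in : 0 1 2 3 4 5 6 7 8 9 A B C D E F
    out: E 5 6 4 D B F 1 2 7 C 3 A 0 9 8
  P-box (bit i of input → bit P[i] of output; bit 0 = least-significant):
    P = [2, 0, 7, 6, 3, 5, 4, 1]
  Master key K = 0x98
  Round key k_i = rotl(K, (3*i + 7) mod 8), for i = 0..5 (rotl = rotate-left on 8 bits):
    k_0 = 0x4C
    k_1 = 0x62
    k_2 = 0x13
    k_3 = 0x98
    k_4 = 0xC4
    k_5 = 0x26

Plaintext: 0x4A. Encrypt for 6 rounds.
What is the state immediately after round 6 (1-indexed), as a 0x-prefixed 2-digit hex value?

s_0 = plaintext = 0x4A
s_1 = Round(s_0, k_0) = 0x96
s_2 = Round(s_1, k_1) = 0x9F
s_3 = Round(s_2, k_2) = 0x6B
s_4 = Round(s_3, k_3) = 0xA7
s_5 = Round(s_4, k_4) = 0xD2
s_6 = Round(s_5, k_5) = 0xA7

0xA7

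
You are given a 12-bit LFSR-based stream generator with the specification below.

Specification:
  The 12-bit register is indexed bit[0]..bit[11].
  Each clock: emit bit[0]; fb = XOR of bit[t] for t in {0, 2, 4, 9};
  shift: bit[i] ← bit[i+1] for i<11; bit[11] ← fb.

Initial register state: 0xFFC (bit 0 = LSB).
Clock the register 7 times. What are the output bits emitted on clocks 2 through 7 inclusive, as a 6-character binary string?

reg_0 = 0xFFC
clock 1: out=0, reg = 0xFFE
clock 2: out=0, reg = 0xFFF
clock 3: out=1, reg = 0x7FF
clock 4: out=1, reg = 0x3FF
clock 5: out=1, reg = 0x1FF
clock 6: out=1, reg = 0x8FF
clock 7: out=1, reg = 0xC7F

011111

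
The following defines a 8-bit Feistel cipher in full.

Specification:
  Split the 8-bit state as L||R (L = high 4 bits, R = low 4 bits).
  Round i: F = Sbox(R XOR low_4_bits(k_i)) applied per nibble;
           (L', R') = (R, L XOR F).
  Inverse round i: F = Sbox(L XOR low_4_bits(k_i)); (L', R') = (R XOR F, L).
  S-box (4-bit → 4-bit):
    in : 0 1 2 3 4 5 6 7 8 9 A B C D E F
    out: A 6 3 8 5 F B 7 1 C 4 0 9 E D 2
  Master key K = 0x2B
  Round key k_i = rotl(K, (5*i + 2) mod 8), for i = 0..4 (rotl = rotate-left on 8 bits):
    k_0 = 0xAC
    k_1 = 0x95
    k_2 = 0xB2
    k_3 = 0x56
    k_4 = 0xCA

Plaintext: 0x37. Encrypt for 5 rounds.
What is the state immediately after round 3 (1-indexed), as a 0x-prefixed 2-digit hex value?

0xCE

s_0 = plaintext = 0x37
s_1 = Round(s_0, k_0) = 0x73
s_2 = Round(s_1, k_1) = 0x3C
s_3 = Round(s_2, k_2) = 0xCE
s_4 = Round(s_3, k_3) = 0xED
s_5 = Round(s_4, k_4) = 0xD9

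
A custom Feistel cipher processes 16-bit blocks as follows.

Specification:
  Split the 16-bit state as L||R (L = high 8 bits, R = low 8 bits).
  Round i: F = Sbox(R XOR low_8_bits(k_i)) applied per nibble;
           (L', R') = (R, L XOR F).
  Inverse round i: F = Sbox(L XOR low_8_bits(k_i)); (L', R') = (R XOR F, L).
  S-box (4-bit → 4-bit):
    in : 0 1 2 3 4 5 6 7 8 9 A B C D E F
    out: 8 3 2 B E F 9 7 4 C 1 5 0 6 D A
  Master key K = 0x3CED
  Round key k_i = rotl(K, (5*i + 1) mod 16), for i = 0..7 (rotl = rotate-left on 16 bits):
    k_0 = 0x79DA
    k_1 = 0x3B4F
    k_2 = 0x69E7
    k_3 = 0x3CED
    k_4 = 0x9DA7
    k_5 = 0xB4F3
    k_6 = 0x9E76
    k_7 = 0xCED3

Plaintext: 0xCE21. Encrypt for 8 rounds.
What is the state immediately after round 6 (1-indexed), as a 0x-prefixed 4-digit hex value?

s_0 = plaintext = 0xCE21
s_1 = Round(s_0, k_0) = 0x216B
s_2 = Round(s_1, k_1) = 0x6B0F
s_3 = Round(s_2, k_2) = 0x0FBF
s_4 = Round(s_3, k_3) = 0xBFFD
s_5 = Round(s_4, k_4) = 0xFD4E
s_6 = Round(s_5, k_5) = 0x4EAB
s_7 = Round(s_6, k_6) = 0xAB28
s_8 = Round(s_7, k_7) = 0x280E

0x4EAB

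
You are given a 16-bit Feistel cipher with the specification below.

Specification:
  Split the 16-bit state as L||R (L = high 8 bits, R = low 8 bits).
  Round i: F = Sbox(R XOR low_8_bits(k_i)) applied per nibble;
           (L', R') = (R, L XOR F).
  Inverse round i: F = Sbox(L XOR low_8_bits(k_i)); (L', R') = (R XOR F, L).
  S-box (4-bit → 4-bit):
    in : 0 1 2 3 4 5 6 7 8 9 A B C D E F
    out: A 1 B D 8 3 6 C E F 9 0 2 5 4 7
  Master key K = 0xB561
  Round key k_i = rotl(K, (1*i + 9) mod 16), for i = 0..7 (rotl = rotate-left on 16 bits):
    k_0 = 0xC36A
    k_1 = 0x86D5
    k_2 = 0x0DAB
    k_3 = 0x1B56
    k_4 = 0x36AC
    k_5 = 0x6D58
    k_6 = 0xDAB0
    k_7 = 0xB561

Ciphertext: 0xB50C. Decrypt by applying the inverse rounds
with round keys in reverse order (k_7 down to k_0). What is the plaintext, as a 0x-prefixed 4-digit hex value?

0x87CE

s_0 = ciphertext = 0xB50C
s_1 = InvRound(s_0, k_7) = 0x54B5
s_2 = InvRound(s_1, k_6) = 0xFD54
s_3 = InvRound(s_2, k_5) = 0xC7FD
s_4 = InvRound(s_3, k_4) = 0x9DC7
s_5 = InvRound(s_4, k_3) = 0xE79D
s_6 = InvRound(s_5, k_2) = 0x1FE7
s_7 = InvRound(s_6, k_1) = 0xCE1F
s_8 = InvRound(s_7, k_0) = 0x87CE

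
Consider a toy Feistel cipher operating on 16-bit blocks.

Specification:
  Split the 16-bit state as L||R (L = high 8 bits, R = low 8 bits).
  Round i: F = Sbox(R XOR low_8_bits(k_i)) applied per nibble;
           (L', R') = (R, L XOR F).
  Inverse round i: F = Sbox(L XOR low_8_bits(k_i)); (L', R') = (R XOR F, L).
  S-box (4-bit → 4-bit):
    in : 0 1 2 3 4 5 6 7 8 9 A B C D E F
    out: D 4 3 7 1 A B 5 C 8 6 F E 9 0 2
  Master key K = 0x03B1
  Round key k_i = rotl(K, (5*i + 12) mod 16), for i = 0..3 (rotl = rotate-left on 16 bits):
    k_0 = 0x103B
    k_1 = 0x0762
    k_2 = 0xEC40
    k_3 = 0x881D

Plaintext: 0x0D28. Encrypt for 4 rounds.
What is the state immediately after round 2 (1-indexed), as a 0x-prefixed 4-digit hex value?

s_0 = plaintext = 0x0D28
s_1 = Round(s_0, k_0) = 0x284A
s_2 = Round(s_1, k_1) = 0x4A14
s_3 = Round(s_2, k_2) = 0x14EB
s_4 = Round(s_3, k_3) = 0xEB3F

0x4A14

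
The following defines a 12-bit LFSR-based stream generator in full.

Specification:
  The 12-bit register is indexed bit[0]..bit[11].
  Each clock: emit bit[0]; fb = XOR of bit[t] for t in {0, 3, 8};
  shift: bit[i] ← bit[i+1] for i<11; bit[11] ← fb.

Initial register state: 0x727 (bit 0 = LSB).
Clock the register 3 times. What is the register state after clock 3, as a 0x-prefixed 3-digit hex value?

reg_0 = 0x727
clock 1: out=1, reg = 0x393
clock 2: out=1, reg = 0x1C9
clock 3: out=1, reg = 0x8E4

0x8E4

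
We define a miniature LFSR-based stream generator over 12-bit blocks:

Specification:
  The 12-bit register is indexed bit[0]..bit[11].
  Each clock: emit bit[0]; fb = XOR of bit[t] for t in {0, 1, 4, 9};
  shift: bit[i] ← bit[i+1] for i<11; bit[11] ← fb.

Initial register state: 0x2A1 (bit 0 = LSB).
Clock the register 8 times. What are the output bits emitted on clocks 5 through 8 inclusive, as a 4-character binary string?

0101

reg_0 = 0x2A1
clock 1: out=1, reg = 0x150
clock 2: out=0, reg = 0x8A8
clock 3: out=0, reg = 0x454
clock 4: out=0, reg = 0xA2A
clock 5: out=0, reg = 0x515
clock 6: out=1, reg = 0x28A
clock 7: out=0, reg = 0x145
clock 8: out=1, reg = 0x8A2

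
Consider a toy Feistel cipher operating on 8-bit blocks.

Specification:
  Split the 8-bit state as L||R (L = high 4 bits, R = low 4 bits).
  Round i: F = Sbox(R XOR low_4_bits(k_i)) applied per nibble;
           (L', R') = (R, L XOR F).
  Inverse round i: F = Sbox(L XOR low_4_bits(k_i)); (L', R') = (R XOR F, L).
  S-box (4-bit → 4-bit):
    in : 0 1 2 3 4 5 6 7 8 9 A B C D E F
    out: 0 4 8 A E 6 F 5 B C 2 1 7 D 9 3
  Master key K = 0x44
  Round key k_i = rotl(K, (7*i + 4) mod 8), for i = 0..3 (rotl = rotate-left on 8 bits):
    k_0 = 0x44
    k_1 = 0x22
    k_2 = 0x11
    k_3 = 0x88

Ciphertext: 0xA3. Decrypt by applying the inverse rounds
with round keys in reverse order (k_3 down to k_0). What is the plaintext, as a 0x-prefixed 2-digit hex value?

s_0 = ciphertext = 0xA3
s_1 = InvRound(s_0, k_3) = 0xBA
s_2 = InvRound(s_1, k_2) = 0x8B
s_3 = InvRound(s_2, k_1) = 0x98
s_4 = InvRound(s_3, k_0) = 0x59

0x59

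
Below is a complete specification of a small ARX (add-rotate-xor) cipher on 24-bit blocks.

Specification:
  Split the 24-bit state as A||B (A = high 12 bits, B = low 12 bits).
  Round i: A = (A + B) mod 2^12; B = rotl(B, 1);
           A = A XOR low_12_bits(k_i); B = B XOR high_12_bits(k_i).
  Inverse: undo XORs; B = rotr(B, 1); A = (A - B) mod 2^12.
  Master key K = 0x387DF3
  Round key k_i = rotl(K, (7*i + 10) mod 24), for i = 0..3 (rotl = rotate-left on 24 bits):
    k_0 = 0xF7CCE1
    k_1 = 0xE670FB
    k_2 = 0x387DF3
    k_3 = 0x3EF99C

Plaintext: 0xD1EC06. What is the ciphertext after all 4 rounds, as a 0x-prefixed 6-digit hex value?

0xFB26F5

s_0 = plaintext = 0xD1EC06
s_1 = Round(s_0, k_0) = 0x5C5771
s_2 = Round(s_1, k_1) = 0xDCD085
s_3 = Round(s_2, k_2) = 0x3A128D
s_4 = Round(s_3, k_3) = 0xFB26F5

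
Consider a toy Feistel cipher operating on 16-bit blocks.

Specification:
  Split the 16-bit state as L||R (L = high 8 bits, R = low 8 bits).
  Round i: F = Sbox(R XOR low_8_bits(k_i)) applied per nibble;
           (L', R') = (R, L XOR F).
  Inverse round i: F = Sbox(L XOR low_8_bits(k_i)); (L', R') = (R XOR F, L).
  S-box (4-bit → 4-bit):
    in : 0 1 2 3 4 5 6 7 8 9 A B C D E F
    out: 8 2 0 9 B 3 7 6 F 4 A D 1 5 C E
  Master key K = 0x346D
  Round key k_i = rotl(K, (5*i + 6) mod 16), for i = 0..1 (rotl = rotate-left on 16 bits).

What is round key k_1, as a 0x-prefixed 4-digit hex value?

K = 0x346D
k_0 = rotl(K, (5*0+6) mod 16) = rotl(K, 6) = 0x1B4D
k_1 = rotl(K, (5*1+6) mod 16) = rotl(K, 11) = 0x69A3

0x69A3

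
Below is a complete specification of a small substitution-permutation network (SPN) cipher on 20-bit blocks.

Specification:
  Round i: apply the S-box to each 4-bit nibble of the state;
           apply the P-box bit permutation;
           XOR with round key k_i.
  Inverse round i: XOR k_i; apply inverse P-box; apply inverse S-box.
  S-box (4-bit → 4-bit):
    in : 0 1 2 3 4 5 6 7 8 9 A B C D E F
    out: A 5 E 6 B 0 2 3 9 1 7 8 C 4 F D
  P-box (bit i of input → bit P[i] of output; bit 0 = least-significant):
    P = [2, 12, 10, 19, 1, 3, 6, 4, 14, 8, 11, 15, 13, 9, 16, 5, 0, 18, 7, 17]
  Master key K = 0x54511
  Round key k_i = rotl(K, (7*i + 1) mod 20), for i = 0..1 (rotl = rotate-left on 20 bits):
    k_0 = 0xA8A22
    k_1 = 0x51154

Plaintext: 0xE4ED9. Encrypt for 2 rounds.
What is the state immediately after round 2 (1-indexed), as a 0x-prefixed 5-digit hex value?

s_0 = plaintext = 0xE4ED9
s_1 = Round(s_0, k_0) = 0xC61C7
s_2 = Round(s_1, k_1) = 0x74B80

0x74B80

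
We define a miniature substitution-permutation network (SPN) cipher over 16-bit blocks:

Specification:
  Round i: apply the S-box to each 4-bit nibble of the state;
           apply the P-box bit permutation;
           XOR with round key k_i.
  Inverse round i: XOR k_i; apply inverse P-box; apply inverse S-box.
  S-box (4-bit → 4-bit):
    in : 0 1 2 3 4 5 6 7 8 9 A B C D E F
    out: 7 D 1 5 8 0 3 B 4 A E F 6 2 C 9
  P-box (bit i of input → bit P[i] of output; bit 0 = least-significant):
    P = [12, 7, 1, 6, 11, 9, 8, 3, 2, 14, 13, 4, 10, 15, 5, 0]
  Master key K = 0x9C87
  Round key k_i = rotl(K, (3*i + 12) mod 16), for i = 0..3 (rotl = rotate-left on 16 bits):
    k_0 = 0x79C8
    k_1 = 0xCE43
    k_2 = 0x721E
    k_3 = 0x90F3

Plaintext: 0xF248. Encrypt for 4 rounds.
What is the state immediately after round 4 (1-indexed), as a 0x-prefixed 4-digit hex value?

0xCCA7

s_0 = plaintext = 0xF248
s_1 = Round(s_0, k_0) = 0x7DC7
s_2 = Round(s_1, k_1) = 0x1982
s_3 = Round(s_2, k_2) = 0x272F
s_4 = Round(s_3, k_3) = 0xCCA7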